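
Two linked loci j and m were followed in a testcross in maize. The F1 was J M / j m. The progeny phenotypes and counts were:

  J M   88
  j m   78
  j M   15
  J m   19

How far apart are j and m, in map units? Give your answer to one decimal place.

17.0 map units

The recombinant classes are J m and j M: 19 + 15 = 34.
Recombination frequency = 34/200 = 0.1700 ≈ 17.0%, i.e. 17.0 map units.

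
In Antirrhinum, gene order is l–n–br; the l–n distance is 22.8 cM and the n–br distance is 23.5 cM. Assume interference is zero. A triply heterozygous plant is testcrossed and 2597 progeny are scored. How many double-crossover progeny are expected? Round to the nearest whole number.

Map distances give recombination frequencies of 0.228 and 0.235 for the two intervals.
With no interference, expected double-crossover frequency = 0.228 × 0.235 = 0.05358.
Expected number = 0.05358 × 2597 = 139.15 ≈ 139.

139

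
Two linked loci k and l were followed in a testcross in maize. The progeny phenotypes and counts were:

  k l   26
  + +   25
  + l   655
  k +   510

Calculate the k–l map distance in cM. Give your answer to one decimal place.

The two most frequent classes, + l (655) and k + (510), are the parental types, so the F1 was + l / k +.
The recombinant classes are + + and k l: 25 + 26 = 51.
Recombination frequency = 51/1216 = 0.0419 ≈ 4.2%, i.e. 4.2 cM.

4.2 cM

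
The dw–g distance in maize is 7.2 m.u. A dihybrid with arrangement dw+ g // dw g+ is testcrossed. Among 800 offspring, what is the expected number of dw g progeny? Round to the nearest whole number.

A map distance of 7.2 m.u. corresponds to a recombination frequency of 0.072.
The F1 is dw+ g / dw g+, so dw g is a recombinant gamete class with expected frequency r/2 = 0.072/2 = 0.0360.
Expected number = 0.0360 × 800 = 28.80 ≈ 29.

29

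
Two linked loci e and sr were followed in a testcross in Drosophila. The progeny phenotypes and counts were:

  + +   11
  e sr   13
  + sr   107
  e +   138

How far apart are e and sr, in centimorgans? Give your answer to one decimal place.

The two most frequent classes, + sr (107) and e + (138), are the parental types, so the F1 was + sr / e +.
The recombinant classes are + + and e sr: 11 + 13 = 24.
Recombination frequency = 24/269 = 0.0892 ≈ 8.9%, i.e. 8.9 centimorgans.

8.9 centimorgans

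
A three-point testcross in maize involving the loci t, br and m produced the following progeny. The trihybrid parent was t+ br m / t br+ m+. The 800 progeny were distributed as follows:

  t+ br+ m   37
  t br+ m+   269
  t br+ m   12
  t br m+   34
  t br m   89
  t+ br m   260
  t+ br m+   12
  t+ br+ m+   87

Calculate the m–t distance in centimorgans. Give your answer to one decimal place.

25.0 centimorgans

The two rarest classes, t+ br m+ and t br+ m, are the double crossovers. Comparing them with the parentals, only the m allele has switched, so m is the middle locus and the order is br – m – t.
Crossovers in the m–t interval produce the single-crossover classes t br m and t+ br+ m+ (89 + 87 = 176) plus the double crossovers (24).
RF(m–t) = (176 + 24) / 800 = 200/800 = 0.2500 → 25.0 centimorgans.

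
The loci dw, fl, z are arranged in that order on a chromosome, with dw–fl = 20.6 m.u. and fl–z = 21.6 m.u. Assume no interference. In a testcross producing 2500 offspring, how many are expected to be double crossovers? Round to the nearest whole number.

111

Map distances give recombination frequencies of 0.206 and 0.216 for the two intervals.
With no interference, expected double-crossover frequency = 0.206 × 0.216 = 0.04450.
Expected number = 0.04450 × 2500 = 111.24 ≈ 111.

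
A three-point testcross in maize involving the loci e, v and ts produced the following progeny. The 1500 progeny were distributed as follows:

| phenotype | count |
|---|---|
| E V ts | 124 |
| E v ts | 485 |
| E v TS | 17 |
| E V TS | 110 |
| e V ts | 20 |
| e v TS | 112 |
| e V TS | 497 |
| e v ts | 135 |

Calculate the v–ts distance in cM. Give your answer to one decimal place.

18.2 cM

The two most frequent reciprocal classes, E v ts and e V TS, are the parental types, so the F1 was E v ts / e V TS.
The two rarest classes, E v TS and e V ts, are the double crossovers. Comparing them with the parentals, only the ts allele has switched, so ts is the middle locus and the order is v – ts – e.
Crossovers in the v–ts interval produce the single-crossover classes E V ts and e v TS (124 + 112 = 236) plus the double crossovers (37).
RF(v–ts) = (236 + 37) / 1500 = 273/1500 = 0.1820 → 18.2 cM.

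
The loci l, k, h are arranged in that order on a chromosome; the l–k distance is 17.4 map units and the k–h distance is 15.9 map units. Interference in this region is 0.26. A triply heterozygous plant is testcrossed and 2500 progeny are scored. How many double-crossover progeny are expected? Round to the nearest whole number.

51

Map distances give recombination frequencies of 0.174 and 0.159 for the two intervals.
With interference 0.26 (so coincidence = 0.74), expected double-crossover frequency = 0.174 × 0.159 × 0.74 = 0.02047.
Expected number = 0.02047 × 2500 = 51.18 ≈ 51.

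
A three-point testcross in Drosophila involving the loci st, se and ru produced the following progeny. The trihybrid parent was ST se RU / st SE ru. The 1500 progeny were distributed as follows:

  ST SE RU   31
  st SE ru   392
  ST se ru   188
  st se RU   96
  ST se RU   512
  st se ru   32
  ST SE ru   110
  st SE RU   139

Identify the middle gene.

The two rarest classes, ST SE RU and st se ru, are the double crossovers. Comparing them with the parentals, only the se allele has switched, so se is the middle locus and the order is ru – se – st.

se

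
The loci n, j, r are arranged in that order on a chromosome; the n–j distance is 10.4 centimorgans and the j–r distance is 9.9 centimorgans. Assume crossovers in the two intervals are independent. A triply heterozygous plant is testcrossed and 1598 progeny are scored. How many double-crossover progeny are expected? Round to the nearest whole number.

Map distances give recombination frequencies of 0.104 and 0.099 for the two intervals.
With no interference, expected double-crossover frequency = 0.104 × 0.099 = 0.01030.
Expected number = 0.01030 × 1598 = 16.45 ≈ 16.

16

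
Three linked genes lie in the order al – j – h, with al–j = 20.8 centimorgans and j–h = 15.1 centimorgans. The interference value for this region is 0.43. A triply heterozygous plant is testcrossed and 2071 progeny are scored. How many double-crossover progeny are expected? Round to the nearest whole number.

37

Map distances give recombination frequencies of 0.208 and 0.151 for the two intervals.
With interference 0.43 (so coincidence = 0.57), expected double-crossover frequency = 0.208 × 0.151 × 0.57 = 0.01790.
Expected number = 0.01790 × 2071 = 37.08 ≈ 37.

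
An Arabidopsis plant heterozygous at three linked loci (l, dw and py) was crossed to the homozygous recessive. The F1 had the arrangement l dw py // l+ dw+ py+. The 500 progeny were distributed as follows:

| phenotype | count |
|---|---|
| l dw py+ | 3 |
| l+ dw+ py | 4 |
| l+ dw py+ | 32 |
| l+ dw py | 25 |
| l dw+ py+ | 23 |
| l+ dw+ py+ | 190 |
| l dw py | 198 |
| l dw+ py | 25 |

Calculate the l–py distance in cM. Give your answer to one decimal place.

11.0 cM

The two rarest classes, l dw py+ and l+ dw+ py, are the double crossovers. Comparing them with the parentals, only the py allele has switched, so py is the middle locus and the order is l – py – dw.
Crossovers in the l–py interval produce the single-crossover classes l+ dw py and l dw+ py+ (25 + 23 = 48) plus the double crossovers (7).
RF(l–py) = (48 + 7) / 500 = 55/500 = 0.1100 → 11.0 cM.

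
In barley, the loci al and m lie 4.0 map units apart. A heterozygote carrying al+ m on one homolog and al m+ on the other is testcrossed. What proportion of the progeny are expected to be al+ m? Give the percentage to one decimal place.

48.0%

A map distance of 4.0 map units corresponds to a recombination frequency of 0.040.
The F1 is al+ m / al m+, so al+ m is a parental gamete class with expected frequency (1 − r)/2 = 0.960/2 = 0.4800.
That is 0.4800 = 48.0% of the progeny.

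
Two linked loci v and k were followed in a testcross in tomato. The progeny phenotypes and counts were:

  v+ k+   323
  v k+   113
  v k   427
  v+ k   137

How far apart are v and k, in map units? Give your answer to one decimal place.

25.0 map units

The two most frequent classes, v+ k+ (323) and v k (427), are the parental types, so the F1 was v+ k+ / v k.
The recombinant classes are v+ k and v k+: 137 + 113 = 250.
Recombination frequency = 250/1000 = 0.2500 ≈ 25.0%, i.e. 25.0 map units.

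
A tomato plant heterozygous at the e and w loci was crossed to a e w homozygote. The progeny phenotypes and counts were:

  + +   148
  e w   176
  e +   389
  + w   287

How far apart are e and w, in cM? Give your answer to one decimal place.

The two most frequent classes, + w (287) and e + (389), are the parental types, so the F1 was + w / e +.
The recombinant classes are + + and e w: 148 + 176 = 324.
Recombination frequency = 324/1000 = 0.3240 ≈ 32.4%, i.e. 32.4 cM.

32.4 cM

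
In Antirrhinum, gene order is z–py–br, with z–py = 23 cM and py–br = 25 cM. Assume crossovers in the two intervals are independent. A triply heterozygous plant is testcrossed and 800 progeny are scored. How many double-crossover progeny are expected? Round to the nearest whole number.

Map distances give recombination frequencies of 0.230 and 0.250 for the two intervals.
With no interference, expected double-crossover frequency = 0.230 × 0.250 = 0.05750.
Expected number = 0.05750 × 800 = 46.00 ≈ 46.

46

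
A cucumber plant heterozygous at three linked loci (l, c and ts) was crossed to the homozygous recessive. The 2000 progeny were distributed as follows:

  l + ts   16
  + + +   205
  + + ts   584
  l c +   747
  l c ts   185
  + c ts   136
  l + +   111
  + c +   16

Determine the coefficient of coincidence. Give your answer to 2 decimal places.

The two most frequent reciprocal classes, + + ts and l c +, are the parental types, so the F1 was + + ts / l c +.
The two rarest classes, l + ts and + c +, are the double crossovers. Comparing them with the parentals, only the l allele has switched, so l is the middle locus and the order is c – l – ts.
c–l: (247 + 32)/2000 = 0.1395; l–ts: (390 + 32)/2000 = 0.2110.
Expected DCO frequency = 0.1395 × 0.2110 ≈ 0.02943; observed = 32/2000 ≈ 0.01600.
Coefficient of coincidence = 0.01600/0.02943 ≈ 0.54.

0.54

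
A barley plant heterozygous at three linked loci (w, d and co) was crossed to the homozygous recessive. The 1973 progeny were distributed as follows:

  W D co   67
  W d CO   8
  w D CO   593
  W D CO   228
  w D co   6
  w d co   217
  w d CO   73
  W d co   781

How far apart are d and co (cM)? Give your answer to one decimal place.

The two most frequent reciprocal classes, w D CO and W d co, are the parental types, so the F1 was w D CO / W d co.
The two rarest classes, w D co and W d CO, are the double crossovers. Comparing them with the parentals, only the co allele has switched, so co is the middle locus and the order is w – co – d.
Crossovers in the co–d interval produce the single-crossover classes w d CO and W D co (73 + 67 = 140) plus the double crossovers (14).
RF(co–d) = (140 + 14) / 1973 = 154/1973 = 0.0781 → 7.8 cM.

7.8 cM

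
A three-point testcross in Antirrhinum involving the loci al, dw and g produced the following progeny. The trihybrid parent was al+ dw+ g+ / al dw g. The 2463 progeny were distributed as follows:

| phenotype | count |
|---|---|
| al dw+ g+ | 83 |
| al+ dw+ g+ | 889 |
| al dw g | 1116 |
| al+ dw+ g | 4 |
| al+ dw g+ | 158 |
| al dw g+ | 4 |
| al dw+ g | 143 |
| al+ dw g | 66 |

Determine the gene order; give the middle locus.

g

The two rarest classes, al+ dw+ g and al dw g+, are the double crossovers. Comparing them with the parentals, only the g allele has switched, so g is the middle locus and the order is dw – g – al.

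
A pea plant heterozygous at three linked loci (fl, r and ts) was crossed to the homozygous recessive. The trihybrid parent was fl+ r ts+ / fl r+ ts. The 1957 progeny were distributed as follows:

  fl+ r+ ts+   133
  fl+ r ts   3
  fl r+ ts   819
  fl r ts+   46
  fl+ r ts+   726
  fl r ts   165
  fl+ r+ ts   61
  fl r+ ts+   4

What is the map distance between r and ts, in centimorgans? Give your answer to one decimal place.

The two rarest classes, fl+ r ts and fl r+ ts+, are the double crossovers. Comparing them with the parentals, only the ts allele has switched, so ts is the middle locus and the order is r – ts – fl.
Crossovers in the r–ts interval produce the single-crossover classes fl+ r+ ts+ and fl r ts (133 + 165 = 298) plus the double crossovers (7).
RF(r–ts) = (298 + 7) / 1957 = 305/1957 = 0.1559 → 15.6 centimorgans.

15.6 centimorgans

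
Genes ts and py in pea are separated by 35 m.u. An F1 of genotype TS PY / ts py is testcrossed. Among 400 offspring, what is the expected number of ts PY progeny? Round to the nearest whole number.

70

A map distance of 35 m.u. corresponds to a recombination frequency of 0.350.
The F1 is TS PY / ts py, so ts PY is a recombinant gamete class with expected frequency r/2 = 0.350/2 = 0.1750.
Expected number = 0.1750 × 400 = 70.00 ≈ 70.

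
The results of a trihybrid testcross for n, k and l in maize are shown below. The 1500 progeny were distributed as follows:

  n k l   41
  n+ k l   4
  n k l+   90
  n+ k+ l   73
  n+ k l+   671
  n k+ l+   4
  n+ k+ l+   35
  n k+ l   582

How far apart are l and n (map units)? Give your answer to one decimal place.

11.4 map units

The two most frequent reciprocal classes, n+ k l+ and n k+ l, are the parental types, so the F1 was n+ k l+ / n k+ l.
The two rarest classes, n+ k l and n k+ l+, are the double crossovers. Comparing them with the parentals, only the l allele has switched, so l is the middle locus and the order is n – l – k.
Crossovers in the n–l interval produce the single-crossover classes n k l+ and n+ k+ l (90 + 73 = 163) plus the double crossovers (8).
RF(n–l) = (163 + 8) / 1500 = 171/1500 = 0.1140 → 11.4 map units.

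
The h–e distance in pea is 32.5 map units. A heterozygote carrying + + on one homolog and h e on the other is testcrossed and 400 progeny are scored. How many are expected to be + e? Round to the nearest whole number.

65

A map distance of 32.5 map units corresponds to a recombination frequency of 0.325.
The F1 is + + / h e, so + e is a recombinant gamete class with expected frequency r/2 = 0.325/2 = 0.1625.
Expected number = 0.1625 × 400 = 65.00 ≈ 65.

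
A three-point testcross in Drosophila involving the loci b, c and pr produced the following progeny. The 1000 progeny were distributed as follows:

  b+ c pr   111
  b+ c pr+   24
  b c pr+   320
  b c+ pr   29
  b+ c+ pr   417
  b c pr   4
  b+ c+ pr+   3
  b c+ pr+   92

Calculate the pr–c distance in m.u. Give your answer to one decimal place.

The two most frequent reciprocal classes, b+ c+ pr and b c pr+, are the parental types, so the F1 was b+ c+ pr / b c pr+.
The two rarest classes, b+ c+ pr+ and b c pr, are the double crossovers. Comparing them with the parentals, only the pr allele has switched, so pr is the middle locus and the order is b – pr – c.
Crossovers in the pr–c interval produce the single-crossover classes b+ c pr and b c+ pr+ (111 + 92 = 203) plus the double crossovers (7).
RF(pr–c) = (203 + 7) / 1000 = 210/1000 = 0.2100 → 21.0 m.u.

21.0 m.u.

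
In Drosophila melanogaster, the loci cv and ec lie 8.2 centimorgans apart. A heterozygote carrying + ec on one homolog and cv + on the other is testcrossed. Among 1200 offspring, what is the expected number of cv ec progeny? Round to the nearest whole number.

49

A map distance of 8.2 centimorgans corresponds to a recombination frequency of 0.082.
The F1 is + ec / cv +, so cv ec is a recombinant gamete class with expected frequency r/2 = 0.082/2 = 0.0410.
Expected number = 0.0410 × 1200 = 49.20 ≈ 49.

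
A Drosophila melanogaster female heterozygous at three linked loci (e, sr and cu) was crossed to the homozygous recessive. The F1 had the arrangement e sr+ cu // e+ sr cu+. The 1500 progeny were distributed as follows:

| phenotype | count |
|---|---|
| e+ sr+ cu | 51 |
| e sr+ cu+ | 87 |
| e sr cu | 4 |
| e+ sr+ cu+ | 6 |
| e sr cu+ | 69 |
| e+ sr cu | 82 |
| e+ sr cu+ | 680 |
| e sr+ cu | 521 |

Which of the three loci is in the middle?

sr

The two rarest classes, e sr cu and e+ sr+ cu+, are the double crossovers. Comparing them with the parentals, only the sr allele has switched, so sr is the middle locus and the order is e – sr – cu.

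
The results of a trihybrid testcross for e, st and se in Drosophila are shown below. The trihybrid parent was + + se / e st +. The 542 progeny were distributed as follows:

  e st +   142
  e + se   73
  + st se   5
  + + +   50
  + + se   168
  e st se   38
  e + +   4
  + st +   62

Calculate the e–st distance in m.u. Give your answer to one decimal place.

26.6 m.u.

The two rarest classes, + st se and e + +, are the double crossovers. Comparing them with the parentals, only the st allele has switched, so st is the middle locus and the order is e – st – se.
Crossovers in the e–st interval produce the single-crossover classes e + se and + st + (73 + 62 = 135) plus the double crossovers (9).
RF(e–st) = (135 + 9) / 542 = 144/542 = 0.2657 → 26.6 m.u.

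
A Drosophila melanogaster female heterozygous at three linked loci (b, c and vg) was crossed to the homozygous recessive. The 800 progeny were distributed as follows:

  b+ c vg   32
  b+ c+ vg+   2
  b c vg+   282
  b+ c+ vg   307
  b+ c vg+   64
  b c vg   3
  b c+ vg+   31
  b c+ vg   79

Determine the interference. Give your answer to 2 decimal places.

0.60

The two most frequent reciprocal classes, b c vg+ and b+ c+ vg, are the parental types, so the F1 was b c vg+ / b+ c+ vg.
The two rarest classes, b c vg and b+ c+ vg+, are the double crossovers. Comparing them with the parentals, only the vg allele has switched, so vg is the middle locus and the order is c – vg – b.
c–vg: (63 + 5)/800 = 0.0850; vg–b: (143 + 5)/800 = 0.1850.
Expected DCO frequency = 0.0850 × 0.1850 ≈ 0.01572; observed = 5/800 ≈ 0.00625.
Coefficient of coincidence = 0.00625/0.01572 ≈ 0.40; interference = 1 − 0.40 = 0.60.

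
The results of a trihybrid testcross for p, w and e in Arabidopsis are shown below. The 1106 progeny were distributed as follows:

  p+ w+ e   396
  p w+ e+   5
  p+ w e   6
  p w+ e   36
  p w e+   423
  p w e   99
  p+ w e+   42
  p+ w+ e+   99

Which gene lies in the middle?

The two most frequent reciprocal classes, p+ w+ e and p w e+, are the parental types, so the F1 was p+ w+ e / p w e+.
The two rarest classes, p+ w e and p w+ e+, are the double crossovers. Comparing them with the parentals, only the w allele has switched, so w is the middle locus and the order is e – w – p.

w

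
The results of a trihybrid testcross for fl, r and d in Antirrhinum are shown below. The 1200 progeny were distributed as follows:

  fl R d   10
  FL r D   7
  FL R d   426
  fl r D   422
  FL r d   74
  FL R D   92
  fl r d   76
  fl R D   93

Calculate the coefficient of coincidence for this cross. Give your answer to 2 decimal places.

0.60

The two most frequent reciprocal classes, FL R d and fl r D, are the parental types, so the F1 was FL R d / fl r D.
The two rarest classes, fl R d and FL r D, are the double crossovers. Comparing them with the parentals, only the fl allele has switched, so fl is the middle locus and the order is r – fl – d.
r–fl: (167 + 17)/1200 = 0.1533; fl–d: (168 + 17)/1200 = 0.1542.
Expected DCO frequency = 0.1533 × 0.1542 ≈ 0.02364; observed = 17/1200 ≈ 0.01417.
Coefficient of coincidence = 0.01417/0.02364 ≈ 0.60.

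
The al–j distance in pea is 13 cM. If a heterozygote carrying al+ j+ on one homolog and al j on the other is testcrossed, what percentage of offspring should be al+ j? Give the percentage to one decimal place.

6.5%

A map distance of 13 cM corresponds to a recombination frequency of 0.130.
The F1 is al+ j+ / al j, so al+ j is a recombinant gamete class with expected frequency r/2 = 0.130/2 = 0.0650.
That is 0.0650 = 6.5% of the progeny.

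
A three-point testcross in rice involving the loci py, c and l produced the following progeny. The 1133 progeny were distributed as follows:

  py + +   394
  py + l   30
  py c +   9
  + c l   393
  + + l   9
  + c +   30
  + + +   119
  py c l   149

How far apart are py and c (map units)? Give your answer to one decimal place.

25.2 map units

The two most frequent reciprocal classes, py + + and + c l, are the parental types, so the F1 was py + + / + c l.
The two rarest classes, py c + and + + l, are the double crossovers. Comparing them with the parentals, only the c allele has switched, so c is the middle locus and the order is l – c – py.
Crossovers in the c–py interval produce the single-crossover classes + + + and py c l (119 + 149 = 268) plus the double crossovers (18).
RF(c–py) = (268 + 18) / 1133 = 286/1133 = 0.2524 → 25.2 map units.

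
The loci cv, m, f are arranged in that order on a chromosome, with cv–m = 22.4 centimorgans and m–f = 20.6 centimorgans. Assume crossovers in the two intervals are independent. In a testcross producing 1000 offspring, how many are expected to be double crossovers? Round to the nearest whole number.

46

Map distances give recombination frequencies of 0.224 and 0.206 for the two intervals.
With no interference, expected double-crossover frequency = 0.224 × 0.206 = 0.04614.
Expected number = 0.04614 × 1000 = 46.14 ≈ 46.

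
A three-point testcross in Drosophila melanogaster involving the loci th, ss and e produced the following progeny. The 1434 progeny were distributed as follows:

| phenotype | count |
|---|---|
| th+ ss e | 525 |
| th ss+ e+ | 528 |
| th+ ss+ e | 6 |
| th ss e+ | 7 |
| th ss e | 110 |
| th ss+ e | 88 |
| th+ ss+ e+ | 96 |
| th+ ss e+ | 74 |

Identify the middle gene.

The two most frequent reciprocal classes, th ss+ e+ and th+ ss e, are the parental types, so the F1 was th ss+ e+ / th+ ss e.
The two rarest classes, th ss e+ and th+ ss+ e, are the double crossovers. Comparing them with the parentals, only the ss allele has switched, so ss is the middle locus and the order is th – ss – e.

ss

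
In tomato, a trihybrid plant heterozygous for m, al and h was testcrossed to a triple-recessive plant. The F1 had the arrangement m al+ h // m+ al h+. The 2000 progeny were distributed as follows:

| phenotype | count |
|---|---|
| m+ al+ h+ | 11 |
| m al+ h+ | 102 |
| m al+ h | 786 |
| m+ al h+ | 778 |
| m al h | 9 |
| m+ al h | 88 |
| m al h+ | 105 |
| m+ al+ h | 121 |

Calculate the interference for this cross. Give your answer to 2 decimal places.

0.23

The two rarest classes, m al h and m+ al+ h+, are the double crossovers. Comparing them with the parentals, only the al allele has switched, so al is the middle locus and the order is h – al – m.
h–al: (190 + 20)/2000 = 0.1050; al–m: (226 + 20)/2000 = 0.1230.
Expected DCO frequency = 0.1050 × 0.1230 ≈ 0.01291; observed = 20/2000 ≈ 0.01000.
Coefficient of coincidence = 0.01000/0.01291 ≈ 0.77; interference = 1 − 0.77 = 0.23.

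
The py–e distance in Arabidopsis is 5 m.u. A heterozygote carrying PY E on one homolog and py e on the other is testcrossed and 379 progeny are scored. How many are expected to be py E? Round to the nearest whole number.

9

A map distance of 5 m.u. corresponds to a recombination frequency of 0.050.
The F1 is PY E / py e, so py E is a recombinant gamete class with expected frequency r/2 = 0.050/2 = 0.0250.
Expected number = 0.0250 × 379 = 9.47 ≈ 9.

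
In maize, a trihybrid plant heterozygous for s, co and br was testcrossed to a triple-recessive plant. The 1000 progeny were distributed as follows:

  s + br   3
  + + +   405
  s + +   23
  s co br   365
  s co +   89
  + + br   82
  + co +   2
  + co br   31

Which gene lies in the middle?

The two most frequent reciprocal classes, s co br and + + +, are the parental types, so the F1 was s co br / + + +.
The two rarest classes, s + br and + co +, are the double crossovers. Comparing them with the parentals, only the co allele has switched, so co is the middle locus and the order is s – co – br.

co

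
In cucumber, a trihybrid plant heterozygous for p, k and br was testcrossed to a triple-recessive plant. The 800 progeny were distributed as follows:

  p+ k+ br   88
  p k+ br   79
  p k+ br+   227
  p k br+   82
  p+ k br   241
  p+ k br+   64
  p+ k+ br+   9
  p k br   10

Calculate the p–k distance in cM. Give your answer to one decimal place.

23.6 cM

The two most frequent reciprocal classes, p k+ br+ and p+ k br, are the parental types, so the F1 was p k+ br+ / p+ k br.
The two rarest classes, p+ k+ br+ and p k br, are the double crossovers. Comparing them with the parentals, only the p allele has switched, so p is the middle locus and the order is k – p – br.
Crossovers in the k–p interval produce the single-crossover classes p k br+ and p+ k+ br (82 + 88 = 170) plus the double crossovers (19).
RF(k–p) = (170 + 19) / 800 = 189/800 = 0.2362 → 23.6 cM.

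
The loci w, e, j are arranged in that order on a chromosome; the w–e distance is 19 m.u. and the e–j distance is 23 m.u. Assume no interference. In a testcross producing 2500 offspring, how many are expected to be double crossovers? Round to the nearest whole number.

Map distances give recombination frequencies of 0.190 and 0.230 for the two intervals.
With no interference, expected double-crossover frequency = 0.190 × 0.230 = 0.04370.
Expected number = 0.04370 × 2500 = 109.25 ≈ 109.

109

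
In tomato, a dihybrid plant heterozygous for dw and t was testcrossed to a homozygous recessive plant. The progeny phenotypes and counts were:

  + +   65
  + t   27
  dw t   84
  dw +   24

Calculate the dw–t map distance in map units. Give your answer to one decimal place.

25.5 map units

The two most frequent classes, + + (65) and dw t (84), are the parental types, so the F1 was + + / dw t.
The recombinant classes are + t and dw +: 27 + 24 = 51.
Recombination frequency = 51/200 = 0.2550 ≈ 25.5%, i.e. 25.5 map units.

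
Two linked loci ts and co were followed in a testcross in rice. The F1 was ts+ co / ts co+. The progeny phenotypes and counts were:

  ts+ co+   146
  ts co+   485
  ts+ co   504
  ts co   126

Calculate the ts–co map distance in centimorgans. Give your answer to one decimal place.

21.6 centimorgans

The recombinant classes are ts+ co+ and ts co: 146 + 126 = 272.
Recombination frequency = 272/1261 = 0.2157 ≈ 21.6%, i.e. 21.6 centimorgans.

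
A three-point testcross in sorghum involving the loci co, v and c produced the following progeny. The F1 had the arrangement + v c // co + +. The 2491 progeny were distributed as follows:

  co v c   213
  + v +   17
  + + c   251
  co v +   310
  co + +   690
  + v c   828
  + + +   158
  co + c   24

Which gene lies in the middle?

c

The two rarest classes, + v + and co + c, are the double crossovers. Comparing them with the parentals, only the c allele has switched, so c is the middle locus and the order is v – c – co.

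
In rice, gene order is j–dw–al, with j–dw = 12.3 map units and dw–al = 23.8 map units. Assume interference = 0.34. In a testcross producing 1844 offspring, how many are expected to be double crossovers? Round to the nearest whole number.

36

Map distances give recombination frequencies of 0.123 and 0.238 for the two intervals.
With interference 0.34 (so coincidence = 0.66), expected double-crossover frequency = 0.123 × 0.238 × 0.66 = 0.01932.
Expected number = 0.01932 × 1844 = 35.63 ≈ 36.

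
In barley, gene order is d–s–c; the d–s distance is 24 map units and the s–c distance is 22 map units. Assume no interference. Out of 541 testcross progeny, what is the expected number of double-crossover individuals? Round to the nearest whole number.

29

Map distances give recombination frequencies of 0.240 and 0.220 for the two intervals.
With no interference, expected double-crossover frequency = 0.240 × 0.220 = 0.05280.
Expected number = 0.05280 × 541 = 28.56 ≈ 29.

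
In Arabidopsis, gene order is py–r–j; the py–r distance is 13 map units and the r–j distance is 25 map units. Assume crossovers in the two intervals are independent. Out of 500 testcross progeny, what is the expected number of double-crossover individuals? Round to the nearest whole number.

Map distances give recombination frequencies of 0.130 and 0.250 for the two intervals.
With no interference, expected double-crossover frequency = 0.130 × 0.250 = 0.03250.
Expected number = 0.03250 × 500 = 16.25 ≈ 16.

16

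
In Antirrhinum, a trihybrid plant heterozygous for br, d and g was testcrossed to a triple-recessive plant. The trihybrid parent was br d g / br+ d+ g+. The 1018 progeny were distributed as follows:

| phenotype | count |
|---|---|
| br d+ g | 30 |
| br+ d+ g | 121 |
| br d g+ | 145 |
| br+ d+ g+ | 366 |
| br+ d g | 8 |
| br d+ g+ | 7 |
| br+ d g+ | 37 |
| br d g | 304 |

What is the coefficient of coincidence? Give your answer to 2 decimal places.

0.66

The two rarest classes, br+ d g and br d+ g+, are the double crossovers. Comparing them with the parentals, only the br allele has switched, so br is the middle locus and the order is d – br – g.
d–br: (67 + 15)/1018 = 0.0806; br–g: (266 + 15)/1018 = 0.2760.
Expected DCO frequency = 0.0806 × 0.2760 ≈ 0.02225; observed = 15/1018 ≈ 0.01473.
Coefficient of coincidence = 0.01473/0.02225 ≈ 0.66.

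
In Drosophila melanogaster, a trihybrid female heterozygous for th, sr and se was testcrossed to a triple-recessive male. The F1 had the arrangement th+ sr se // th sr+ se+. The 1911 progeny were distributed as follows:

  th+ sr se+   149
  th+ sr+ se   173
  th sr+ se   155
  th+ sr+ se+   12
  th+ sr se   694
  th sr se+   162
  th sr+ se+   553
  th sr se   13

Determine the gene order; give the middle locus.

The two rarest classes, th sr se and th+ sr+ se+, are the double crossovers. Comparing them with the parentals, only the th allele has switched, so th is the middle locus and the order is se – th – sr.

th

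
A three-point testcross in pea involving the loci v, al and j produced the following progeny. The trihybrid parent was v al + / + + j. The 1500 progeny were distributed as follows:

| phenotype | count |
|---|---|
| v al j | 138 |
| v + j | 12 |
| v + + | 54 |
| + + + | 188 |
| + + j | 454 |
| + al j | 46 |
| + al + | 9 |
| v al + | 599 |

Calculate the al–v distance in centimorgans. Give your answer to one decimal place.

The two rarest classes, + al + and v + j, are the double crossovers. Comparing them with the parentals, only the v allele has switched, so v is the middle locus and the order is j – v – al.
Crossovers in the v–al interval produce the single-crossover classes v + + and + al j (54 + 46 = 100) plus the double crossovers (21).
RF(v–al) = (100 + 21) / 1500 = 121/1500 = 0.0807 → 8.1 centimorgans.

8.1 centimorgans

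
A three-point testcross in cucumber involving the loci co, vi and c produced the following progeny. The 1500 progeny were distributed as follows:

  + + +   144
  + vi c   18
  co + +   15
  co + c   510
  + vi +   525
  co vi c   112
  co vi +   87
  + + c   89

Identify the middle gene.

c

The two most frequent reciprocal classes, + vi + and co + c, are the parental types, so the F1 was + vi + / co + c.
The two rarest classes, + vi c and co + +, are the double crossovers. Comparing them with the parentals, only the c allele has switched, so c is the middle locus and the order is vi – c – co.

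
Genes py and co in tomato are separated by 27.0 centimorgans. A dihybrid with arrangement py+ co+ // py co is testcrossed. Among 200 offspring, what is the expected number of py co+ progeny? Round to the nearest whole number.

27

A map distance of 27.0 centimorgans corresponds to a recombination frequency of 0.270.
The F1 is py+ co+ / py co, so py co+ is a recombinant gamete class with expected frequency r/2 = 0.270/2 = 0.1350.
Expected number = 0.1350 × 200 = 27.00 ≈ 27.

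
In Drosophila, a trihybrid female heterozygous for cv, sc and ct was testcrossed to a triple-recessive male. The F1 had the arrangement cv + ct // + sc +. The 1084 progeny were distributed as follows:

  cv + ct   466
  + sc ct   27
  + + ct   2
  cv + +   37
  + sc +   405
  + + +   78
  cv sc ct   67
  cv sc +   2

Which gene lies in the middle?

The two rarest classes, + + ct and cv sc +, are the double crossovers. Comparing them with the parentals, only the cv allele has switched, so cv is the middle locus and the order is sc – cv – ct.

cv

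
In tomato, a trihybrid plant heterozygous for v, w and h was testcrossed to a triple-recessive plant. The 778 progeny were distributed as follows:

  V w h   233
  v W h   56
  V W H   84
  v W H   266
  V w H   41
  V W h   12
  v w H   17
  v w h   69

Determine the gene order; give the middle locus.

The two most frequent reciprocal classes, v W H and V w h, are the parental types, so the F1 was v W H / V w h.
The two rarest classes, v w H and V W h, are the double crossovers. Comparing them with the parentals, only the w allele has switched, so w is the middle locus and the order is v – w – h.

w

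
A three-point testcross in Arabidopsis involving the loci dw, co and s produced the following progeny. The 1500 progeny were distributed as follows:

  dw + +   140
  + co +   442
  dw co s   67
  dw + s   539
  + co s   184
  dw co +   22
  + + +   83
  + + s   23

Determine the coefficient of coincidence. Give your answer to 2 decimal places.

The two most frequent reciprocal classes, dw + s and + co +, are the parental types, so the F1 was dw + s / + co +.
The two rarest classes, + + s and dw co +, are the double crossovers. Comparing them with the parentals, only the dw allele has switched, so dw is the middle locus and the order is co – dw – s.
co–dw: (150 + 45)/1500 = 0.1300; dw–s: (324 + 45)/1500 = 0.2460.
Expected DCO frequency = 0.1300 × 0.2460 ≈ 0.03198; observed = 45/1500 ≈ 0.03000.
Coefficient of coincidence = 0.03000/0.03198 ≈ 0.94.

0.94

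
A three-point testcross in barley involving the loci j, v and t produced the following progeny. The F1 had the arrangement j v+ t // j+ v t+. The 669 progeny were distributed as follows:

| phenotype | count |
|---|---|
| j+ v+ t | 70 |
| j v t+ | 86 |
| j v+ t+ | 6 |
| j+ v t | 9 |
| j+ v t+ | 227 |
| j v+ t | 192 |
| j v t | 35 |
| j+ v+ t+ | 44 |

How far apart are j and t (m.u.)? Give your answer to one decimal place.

The two rarest classes, j v+ t+ and j+ v t, are the double crossovers. Comparing them with the parentals, only the t allele has switched, so t is the middle locus and the order is v – t – j.
Crossovers in the t–j interval produce the single-crossover classes j+ v+ t and j v t+ (70 + 86 = 156) plus the double crossovers (15).
RF(t–j) = (156 + 15) / 669 = 171/669 = 0.2556 → 25.6 m.u.

25.6 m.u.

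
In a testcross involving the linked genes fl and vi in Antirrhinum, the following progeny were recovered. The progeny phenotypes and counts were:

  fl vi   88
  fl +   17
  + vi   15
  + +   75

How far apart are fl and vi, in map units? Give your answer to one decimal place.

16.4 map units

The two most frequent classes, + + (75) and fl vi (88), are the parental types, so the F1 was + + / fl vi.
The recombinant classes are + vi and fl +: 15 + 17 = 32.
Recombination frequency = 32/195 = 0.1641 ≈ 16.4%, i.e. 16.4 map units.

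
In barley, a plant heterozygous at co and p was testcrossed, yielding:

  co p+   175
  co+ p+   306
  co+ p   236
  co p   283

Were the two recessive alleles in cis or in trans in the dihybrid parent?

The two most frequent classes are co+ p+ (306) and co p (283); these are the parental (non-recombinant) types.
So the F1 carried co+ p+ on one chromosome and co p on the other — the recessive alleles are on the same chromosome (cis / coupling).

cis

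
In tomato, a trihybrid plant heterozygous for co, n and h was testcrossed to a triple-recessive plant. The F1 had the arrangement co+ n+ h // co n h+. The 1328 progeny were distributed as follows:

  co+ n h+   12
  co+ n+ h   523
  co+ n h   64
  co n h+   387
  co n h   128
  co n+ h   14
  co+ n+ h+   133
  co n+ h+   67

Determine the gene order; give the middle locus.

The two rarest classes, co n+ h and co+ n h+, are the double crossovers. Comparing them with the parentals, only the co allele has switched, so co is the middle locus and the order is n – co – h.

co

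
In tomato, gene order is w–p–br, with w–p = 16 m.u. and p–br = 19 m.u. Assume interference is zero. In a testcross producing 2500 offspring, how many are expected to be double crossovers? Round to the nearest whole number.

76

Map distances give recombination frequencies of 0.160 and 0.190 for the two intervals.
With no interference, expected double-crossover frequency = 0.160 × 0.190 = 0.03040.
Expected number = 0.03040 × 2500 = 76.00 ≈ 76.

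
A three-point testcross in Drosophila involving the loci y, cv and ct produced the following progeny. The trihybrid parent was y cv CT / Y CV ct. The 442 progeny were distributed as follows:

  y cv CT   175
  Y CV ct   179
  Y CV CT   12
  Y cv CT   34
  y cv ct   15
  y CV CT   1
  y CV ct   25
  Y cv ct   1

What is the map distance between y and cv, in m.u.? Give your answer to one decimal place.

The two rarest classes, y CV CT and Y cv ct, are the double crossovers. Comparing them with the parentals, only the cv allele has switched, so cv is the middle locus and the order is ct – cv – y.
Crossovers in the cv–y interval produce the single-crossover classes Y cv CT and y CV ct (34 + 25 = 59) plus the double crossovers (2).
RF(cv–y) = (59 + 2) / 442 = 61/442 = 0.1380 → 13.8 m.u.

13.8 m.u.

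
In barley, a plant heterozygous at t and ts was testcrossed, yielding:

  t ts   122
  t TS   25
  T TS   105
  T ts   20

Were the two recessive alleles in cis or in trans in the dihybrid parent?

cis

The two most frequent classes are T TS (105) and t ts (122); these are the parental (non-recombinant) types.
So the F1 carried T TS on one chromosome and t ts on the other — the recessive alleles are on the same chromosome (cis / coupling).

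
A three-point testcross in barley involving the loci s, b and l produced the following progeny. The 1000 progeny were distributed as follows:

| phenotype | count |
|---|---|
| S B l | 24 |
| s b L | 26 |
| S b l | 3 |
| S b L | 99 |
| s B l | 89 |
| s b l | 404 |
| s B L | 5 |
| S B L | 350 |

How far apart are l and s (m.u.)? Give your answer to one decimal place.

The two most frequent reciprocal classes, S B L and s b l, are the parental types, so the F1 was S B L / s b l.
The two rarest classes, s B L and S b l, are the double crossovers. Comparing them with the parentals, only the s allele has switched, so s is the middle locus and the order is l – s – b.
Crossovers in the l–s interval produce the single-crossover classes S B l and s b L (24 + 26 = 50) plus the double crossovers (8).
RF(l–s) = (50 + 8) / 1000 = 58/1000 = 0.0580 → 5.8 m.u.

5.8 m.u.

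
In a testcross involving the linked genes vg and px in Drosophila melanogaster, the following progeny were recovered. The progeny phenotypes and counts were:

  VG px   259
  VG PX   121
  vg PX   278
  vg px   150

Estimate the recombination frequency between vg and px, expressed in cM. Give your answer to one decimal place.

33.5 cM

The two most frequent classes, VG px (259) and vg PX (278), are the parental types, so the F1 was VG px / vg PX.
The recombinant classes are VG PX and vg px: 121 + 150 = 271.
Recombination frequency = 271/808 = 0.3354 ≈ 33.5%, i.e. 33.5 cM.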